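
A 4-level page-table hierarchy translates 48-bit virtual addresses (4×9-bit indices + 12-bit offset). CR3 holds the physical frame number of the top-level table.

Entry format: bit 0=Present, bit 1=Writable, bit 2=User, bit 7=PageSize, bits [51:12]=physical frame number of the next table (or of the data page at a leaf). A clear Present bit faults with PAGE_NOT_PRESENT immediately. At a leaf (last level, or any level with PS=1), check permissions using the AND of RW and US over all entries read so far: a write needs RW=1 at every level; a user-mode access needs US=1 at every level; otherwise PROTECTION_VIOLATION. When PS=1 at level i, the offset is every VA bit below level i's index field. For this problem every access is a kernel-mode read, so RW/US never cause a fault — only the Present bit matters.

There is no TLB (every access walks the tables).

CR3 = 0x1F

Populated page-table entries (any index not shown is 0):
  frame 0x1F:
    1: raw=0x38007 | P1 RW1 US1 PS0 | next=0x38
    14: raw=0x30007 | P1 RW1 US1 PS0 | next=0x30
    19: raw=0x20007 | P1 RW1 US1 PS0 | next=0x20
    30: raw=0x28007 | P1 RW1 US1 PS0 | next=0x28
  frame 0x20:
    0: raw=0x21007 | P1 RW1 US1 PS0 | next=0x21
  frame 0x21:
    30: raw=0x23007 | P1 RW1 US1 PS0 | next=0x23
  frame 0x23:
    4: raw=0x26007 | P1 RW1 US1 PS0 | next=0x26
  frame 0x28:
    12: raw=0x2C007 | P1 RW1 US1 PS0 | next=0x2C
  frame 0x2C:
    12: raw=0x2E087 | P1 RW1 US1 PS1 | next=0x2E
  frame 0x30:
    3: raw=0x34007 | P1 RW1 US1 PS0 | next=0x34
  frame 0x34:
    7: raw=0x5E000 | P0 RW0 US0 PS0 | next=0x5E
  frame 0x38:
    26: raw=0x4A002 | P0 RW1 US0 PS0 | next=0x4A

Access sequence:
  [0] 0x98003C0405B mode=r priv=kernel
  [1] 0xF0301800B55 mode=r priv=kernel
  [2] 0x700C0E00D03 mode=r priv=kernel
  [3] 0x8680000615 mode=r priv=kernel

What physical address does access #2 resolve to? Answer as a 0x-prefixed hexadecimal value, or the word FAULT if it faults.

Per-access translation:
#0 VA=0x98003C0405B (r,kernel):
  L0 @0x1F[19] → 0x20007  P=1,RW=1,US=1,PS=0
  L1 @0x20[0] → 0x21007  P=1,RW=1,US=1,PS=0
  L2 @0x21[30] → 0x23007  P=1,RW=1,US=1,PS=0
  L3 @0x23[4] → 0x26007  P=1,RW=1,US=1,PS=0
  ⇒ phys 0x2605B  [4 reads]
#1 VA=0xF0301800B55 (r,kernel):
  L0 @0x1F[30] → 0x28007  P=1,RW=1,US=1,PS=0
  L1 @0x28[12] → 0x2C007  P=1,RW=1,US=1,PS=0
  L2 @0x2C[12] → 0x2E087  P=1,RW=1,US=1,PS=1
  ⇒ phys 0x2EB55 (huge @L2)  [3 reads]
#2 VA=0x700C0E00D03 (r,kernel):
  L0 @0x1F[14] → 0x30007  P=1,RW=1,US=1,PS=0
  L1 @0x30[3] → 0x34007  P=1,RW=1,US=1,PS=0
  L2 @0x34[7] → 0x5E000  P=0,RW=0,US=0,PS=0
  ✗ PAGE_NOT_PRESENT  [3 reads]
#3 VA=0x8680000615 (r,kernel):
  L0 @0x1F[1] → 0x38007  P=1,RW=1,US=1,PS=0
  L1 @0x38[26] → 0x4A002  P=0,RW=1,US=0,PS=0
  ✗ PAGE_NOT_PRESENT  [2 reads]

Access #2 PA: FAULT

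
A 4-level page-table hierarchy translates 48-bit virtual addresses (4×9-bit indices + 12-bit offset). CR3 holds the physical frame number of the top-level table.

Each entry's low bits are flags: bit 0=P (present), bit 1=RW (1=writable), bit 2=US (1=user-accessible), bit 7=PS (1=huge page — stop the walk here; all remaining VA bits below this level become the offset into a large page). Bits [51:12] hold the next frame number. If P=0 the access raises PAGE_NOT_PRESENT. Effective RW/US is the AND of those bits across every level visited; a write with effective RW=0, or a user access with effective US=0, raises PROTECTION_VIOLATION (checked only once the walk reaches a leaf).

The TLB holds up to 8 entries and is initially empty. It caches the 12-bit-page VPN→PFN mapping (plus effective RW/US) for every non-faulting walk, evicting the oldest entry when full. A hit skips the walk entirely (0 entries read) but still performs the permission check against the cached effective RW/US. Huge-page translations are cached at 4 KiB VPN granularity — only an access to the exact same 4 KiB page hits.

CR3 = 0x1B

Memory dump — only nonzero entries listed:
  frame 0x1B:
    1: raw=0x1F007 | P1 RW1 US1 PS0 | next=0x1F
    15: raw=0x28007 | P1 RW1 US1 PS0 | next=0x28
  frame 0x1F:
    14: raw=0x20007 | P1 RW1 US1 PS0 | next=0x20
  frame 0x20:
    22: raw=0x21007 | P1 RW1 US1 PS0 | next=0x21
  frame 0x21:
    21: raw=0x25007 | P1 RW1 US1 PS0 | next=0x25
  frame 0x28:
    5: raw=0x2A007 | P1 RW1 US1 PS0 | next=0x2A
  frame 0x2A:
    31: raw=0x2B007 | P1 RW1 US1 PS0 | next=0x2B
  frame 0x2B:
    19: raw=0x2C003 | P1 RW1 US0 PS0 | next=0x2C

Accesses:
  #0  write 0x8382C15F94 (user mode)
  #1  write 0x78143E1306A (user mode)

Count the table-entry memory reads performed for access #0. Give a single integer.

Per-access translation:
#0 VA=0x8382C15F94 (w,user):
  [0] read 0x1B idx=1: raw=0x1F007 flags P=1 W=1 U=1 S=0
  [1] read 0x1F idx=14: raw=0x20007 flags P=1 W=1 U=1 S=0
  [2] read 0x20 idx=22: raw=0x21007 flags P=1 W=1 U=1 S=0
  [3] read 0x21 idx=21: raw=0x25007 flags P=1 W=1 U=1 S=0
  ✓ 0x25F94  — 4 lookups
#1 VA=0x78143E1306A (w,user):
  [0] read 0x1B idx=15: raw=0x28007 flags P=1 W=1 U=1 S=0
  [1] read 0x28 idx=5: raw=0x2A007 flags P=1 W=1 U=1 S=0
  [2] read 0x2A idx=31: raw=0x2B007 flags P=1 W=1 U=1 S=0
  [3] read 0x2B idx=19: raw=0x2C003 flags P=1 W=1 U=0 S=0
  → PROTECTION_VIOLATION  (4 entries read)

Entries read for #0: 4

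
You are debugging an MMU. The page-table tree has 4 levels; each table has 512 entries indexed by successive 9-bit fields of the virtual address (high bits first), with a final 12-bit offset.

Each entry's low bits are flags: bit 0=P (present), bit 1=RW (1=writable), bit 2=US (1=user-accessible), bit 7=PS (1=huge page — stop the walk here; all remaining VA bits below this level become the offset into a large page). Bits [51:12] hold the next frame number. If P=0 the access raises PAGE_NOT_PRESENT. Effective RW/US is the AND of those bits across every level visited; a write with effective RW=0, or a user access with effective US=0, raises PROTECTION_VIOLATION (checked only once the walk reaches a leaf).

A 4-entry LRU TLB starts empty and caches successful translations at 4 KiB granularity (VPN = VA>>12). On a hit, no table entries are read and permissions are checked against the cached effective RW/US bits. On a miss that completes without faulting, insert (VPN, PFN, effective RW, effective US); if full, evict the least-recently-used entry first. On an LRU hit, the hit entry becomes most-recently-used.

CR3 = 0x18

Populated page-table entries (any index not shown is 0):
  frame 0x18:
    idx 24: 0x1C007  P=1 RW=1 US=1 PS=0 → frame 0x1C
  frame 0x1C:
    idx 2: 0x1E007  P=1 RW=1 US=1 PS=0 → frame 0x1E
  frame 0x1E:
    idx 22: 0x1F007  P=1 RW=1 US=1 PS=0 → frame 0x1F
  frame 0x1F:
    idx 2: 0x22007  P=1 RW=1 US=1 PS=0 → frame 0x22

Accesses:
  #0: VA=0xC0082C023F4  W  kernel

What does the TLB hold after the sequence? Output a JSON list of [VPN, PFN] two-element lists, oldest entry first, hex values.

Per-access translation:
#0 VA=0xC0082C023F4 (w,kernel):
  L0 @0x18[24] → 0x1C007  P=1,RW=1,US=1,PS=0
  L1 @0x1C[2] → 0x1E007  P=1,RW=1,US=1,PS=0
  L2 @0x1E[22] → 0x1F007  P=1,RW=1,US=1,PS=0
  L3 @0x1F[2] → 0x22007  P=1,RW=1,US=1,PS=0
  ⇒ phys 0x223F4  [4 reads]

TLB: [["0xC0082C02", "0x22"]]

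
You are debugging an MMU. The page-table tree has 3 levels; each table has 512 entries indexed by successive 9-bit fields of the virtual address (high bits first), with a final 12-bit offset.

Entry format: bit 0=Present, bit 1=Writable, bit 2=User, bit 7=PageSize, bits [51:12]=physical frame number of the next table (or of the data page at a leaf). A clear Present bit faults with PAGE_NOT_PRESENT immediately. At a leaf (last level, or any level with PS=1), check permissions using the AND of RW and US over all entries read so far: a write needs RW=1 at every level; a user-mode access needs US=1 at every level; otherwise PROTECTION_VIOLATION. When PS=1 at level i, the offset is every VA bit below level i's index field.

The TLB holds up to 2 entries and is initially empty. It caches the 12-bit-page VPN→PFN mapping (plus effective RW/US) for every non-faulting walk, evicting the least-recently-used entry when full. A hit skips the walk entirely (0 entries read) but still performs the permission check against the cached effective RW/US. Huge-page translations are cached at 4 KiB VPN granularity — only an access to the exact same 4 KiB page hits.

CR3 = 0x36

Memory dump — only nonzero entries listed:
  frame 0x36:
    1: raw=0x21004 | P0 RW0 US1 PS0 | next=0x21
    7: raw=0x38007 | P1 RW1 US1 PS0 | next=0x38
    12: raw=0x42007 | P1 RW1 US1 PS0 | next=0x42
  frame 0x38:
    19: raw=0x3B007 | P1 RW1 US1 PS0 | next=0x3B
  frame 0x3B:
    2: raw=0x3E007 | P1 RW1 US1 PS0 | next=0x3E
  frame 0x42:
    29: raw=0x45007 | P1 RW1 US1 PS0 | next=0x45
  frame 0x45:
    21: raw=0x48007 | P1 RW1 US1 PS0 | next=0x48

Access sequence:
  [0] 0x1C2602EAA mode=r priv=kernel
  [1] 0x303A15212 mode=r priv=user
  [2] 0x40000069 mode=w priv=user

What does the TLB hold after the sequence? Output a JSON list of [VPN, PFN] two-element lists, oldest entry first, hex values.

Walk each access:
#0 VA=0x1C2602EAA (r,kernel):
  L0: frame=0x36 idx=7 entry=0x38007 [P=1 RW=1 US=1 PS=0]
  L1: frame=0x38 idx=19 entry=0x3B007 [P=1 RW=1 US=1 PS=0]
  L2: frame=0x3B idx=2 entry=0x3E007 [P=1 RW=1 US=1 PS=0]
  → PA=0x3EEAA  (3 entries read)
#1 VA=0x303A15212 (r,user):
  L0: frame=0x36 idx=12 entry=0x42007 [P=1 RW=1 US=1 PS=0]
  L1: frame=0x42 idx=29 entry=0x45007 [P=1 RW=1 US=1 PS=0]
  L2: frame=0x45 idx=21 entry=0x48007 [P=1 RW=1 US=1 PS=0]
  → PA=0x48212  (3 entries read)
#2 VA=0x40000069 (w,user):
  L0: frame=0x36 idx=1 entry=0x21004 [P=0 RW=0 US=1 PS=0]
  ✗ PAGE_NOT_PRESENT  [1 reads]

TLB: [["0x1C2602", "0x3E"], ["0x303A15", "0x48"]]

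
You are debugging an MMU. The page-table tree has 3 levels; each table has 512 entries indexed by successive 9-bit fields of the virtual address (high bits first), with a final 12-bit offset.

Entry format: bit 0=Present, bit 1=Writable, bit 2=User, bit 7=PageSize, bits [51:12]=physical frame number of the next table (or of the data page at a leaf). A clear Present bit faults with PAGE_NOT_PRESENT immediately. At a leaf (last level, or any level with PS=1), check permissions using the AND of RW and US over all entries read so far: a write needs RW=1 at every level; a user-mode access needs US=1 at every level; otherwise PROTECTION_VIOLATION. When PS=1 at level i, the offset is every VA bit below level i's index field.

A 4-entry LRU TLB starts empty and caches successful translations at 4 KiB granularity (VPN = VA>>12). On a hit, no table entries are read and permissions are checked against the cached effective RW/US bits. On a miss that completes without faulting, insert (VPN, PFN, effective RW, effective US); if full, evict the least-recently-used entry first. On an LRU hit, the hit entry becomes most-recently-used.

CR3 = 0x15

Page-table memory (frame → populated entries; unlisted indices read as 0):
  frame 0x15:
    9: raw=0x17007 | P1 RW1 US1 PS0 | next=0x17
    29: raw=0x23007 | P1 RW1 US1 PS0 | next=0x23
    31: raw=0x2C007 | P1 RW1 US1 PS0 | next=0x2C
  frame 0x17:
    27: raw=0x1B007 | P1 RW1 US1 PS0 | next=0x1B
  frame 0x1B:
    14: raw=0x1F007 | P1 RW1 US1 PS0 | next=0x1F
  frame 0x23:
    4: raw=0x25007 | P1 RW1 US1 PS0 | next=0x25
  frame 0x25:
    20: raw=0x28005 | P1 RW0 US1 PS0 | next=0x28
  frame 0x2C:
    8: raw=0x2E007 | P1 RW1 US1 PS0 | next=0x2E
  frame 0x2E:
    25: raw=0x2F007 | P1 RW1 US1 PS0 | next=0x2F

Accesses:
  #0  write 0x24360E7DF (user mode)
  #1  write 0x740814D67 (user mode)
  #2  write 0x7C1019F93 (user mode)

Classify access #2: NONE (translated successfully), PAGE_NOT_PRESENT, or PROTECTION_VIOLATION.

Trace:
#0 VA=0x24360E7DF (w,user):
  [0] read 0x15 idx=9: raw=0x17007 flags P=1 W=1 U=1 S=0
  [1] read 0x17 idx=27: raw=0x1B007 flags P=1 W=1 U=1 S=0
  [2] read 0x1B idx=14: raw=0x1F007 flags P=1 W=1 U=1 S=0
  ✓ 0x1F7DF  — 3 lookups
#1 VA=0x740814D67 (w,user):
  [0] read 0x15 idx=29: raw=0x23007 flags P=1 W=1 U=1 S=0
  [1] read 0x23 idx=4: raw=0x25007 flags P=1 W=1 U=1 S=0
  [2] read 0x25 idx=20: raw=0x28005 flags P=1 W=0 U=1 S=0
  ✗ PROTECTION_VIOLATION  [3 reads]
#2 VA=0x7C1019F93 (w,user):
  [0] read 0x15 idx=31: raw=0x2C007 flags P=1 W=1 U=1 S=0
  [1] read 0x2C idx=8: raw=0x2E007 flags P=1 W=1 U=1 S=0
  [2] read 0x2E idx=25: raw=0x2F007 flags P=1 W=1 U=1 S=0
  ✓ 0x2FF93  — 3 lookups

Access #2 fault: NONE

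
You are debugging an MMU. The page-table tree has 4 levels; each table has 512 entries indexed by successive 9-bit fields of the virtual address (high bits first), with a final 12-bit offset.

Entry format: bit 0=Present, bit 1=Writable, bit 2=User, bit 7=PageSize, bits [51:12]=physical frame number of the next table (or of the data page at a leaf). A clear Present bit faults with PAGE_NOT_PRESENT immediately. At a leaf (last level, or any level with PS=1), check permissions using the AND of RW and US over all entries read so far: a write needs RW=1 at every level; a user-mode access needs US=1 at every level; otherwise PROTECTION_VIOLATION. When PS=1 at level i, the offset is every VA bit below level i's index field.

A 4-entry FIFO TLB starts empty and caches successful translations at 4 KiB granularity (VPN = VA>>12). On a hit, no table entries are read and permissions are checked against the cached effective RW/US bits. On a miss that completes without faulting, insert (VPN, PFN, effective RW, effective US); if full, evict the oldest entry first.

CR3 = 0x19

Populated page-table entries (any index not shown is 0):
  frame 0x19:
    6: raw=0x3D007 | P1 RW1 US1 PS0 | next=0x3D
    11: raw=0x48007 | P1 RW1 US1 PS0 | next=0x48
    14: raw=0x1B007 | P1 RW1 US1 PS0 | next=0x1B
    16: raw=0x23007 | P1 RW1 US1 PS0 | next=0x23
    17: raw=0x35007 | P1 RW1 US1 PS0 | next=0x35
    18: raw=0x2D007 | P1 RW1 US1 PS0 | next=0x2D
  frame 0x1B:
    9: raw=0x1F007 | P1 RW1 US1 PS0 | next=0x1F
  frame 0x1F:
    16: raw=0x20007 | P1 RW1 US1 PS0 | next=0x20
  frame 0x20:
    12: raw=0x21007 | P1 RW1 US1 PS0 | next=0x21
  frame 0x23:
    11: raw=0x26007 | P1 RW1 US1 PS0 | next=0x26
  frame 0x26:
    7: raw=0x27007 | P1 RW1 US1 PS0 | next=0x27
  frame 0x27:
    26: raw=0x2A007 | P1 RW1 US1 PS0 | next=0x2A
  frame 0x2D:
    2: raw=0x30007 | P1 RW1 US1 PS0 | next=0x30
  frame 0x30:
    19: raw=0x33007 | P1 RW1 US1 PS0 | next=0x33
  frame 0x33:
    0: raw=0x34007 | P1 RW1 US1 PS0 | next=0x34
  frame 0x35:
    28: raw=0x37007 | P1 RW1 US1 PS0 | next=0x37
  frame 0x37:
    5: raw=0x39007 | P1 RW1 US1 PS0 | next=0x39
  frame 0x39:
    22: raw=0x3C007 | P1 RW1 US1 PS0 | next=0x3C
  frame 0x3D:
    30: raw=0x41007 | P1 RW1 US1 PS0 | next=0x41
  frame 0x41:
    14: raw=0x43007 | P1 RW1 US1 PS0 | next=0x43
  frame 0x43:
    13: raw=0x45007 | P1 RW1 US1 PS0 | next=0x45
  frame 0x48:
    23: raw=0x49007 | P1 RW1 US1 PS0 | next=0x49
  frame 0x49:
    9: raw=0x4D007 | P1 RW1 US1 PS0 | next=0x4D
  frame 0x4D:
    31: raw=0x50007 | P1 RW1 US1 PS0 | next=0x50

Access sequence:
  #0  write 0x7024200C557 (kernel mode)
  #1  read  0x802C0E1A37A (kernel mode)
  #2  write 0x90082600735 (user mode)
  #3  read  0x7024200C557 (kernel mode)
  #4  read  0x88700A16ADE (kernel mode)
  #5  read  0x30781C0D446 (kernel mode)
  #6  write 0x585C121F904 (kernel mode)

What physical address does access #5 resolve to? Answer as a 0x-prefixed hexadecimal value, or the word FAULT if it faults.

Walk each access:
#0 VA=0x7024200C557 (w,kernel):
  L0: frame=0x19 idx=14 entry=0x1B007 [P=1 RW=1 US=1 PS=0]
  L1: frame=0x1B idx=9 entry=0x1F007 [P=1 RW=1 US=1 PS=0]
  L2: frame=0x1F idx=16 entry=0x20007 [P=1 RW=1 US=1 PS=0]
  L3: frame=0x20 idx=12 entry=0x21007 [P=1 RW=1 US=1 PS=0]
  → PA=0x21557  (4 entries read)
#1 VA=0x802C0E1A37A (r,kernel):
  L0: frame=0x19 idx=16 entry=0x23007 [P=1 RW=1 US=1 PS=0]
  L1: frame=0x23 idx=11 entry=0x26007 [P=1 RW=1 US=1 PS=0]
  L2: frame=0x26 idx=7 entry=0x27007 [P=1 RW=1 US=1 PS=0]
  L3: frame=0x27 idx=26 entry=0x2A007 [P=1 RW=1 US=1 PS=0]
  → PA=0x2A37A  (4 entries read)
#2 VA=0x90082600735 (w,user):
  L0: frame=0x19 idx=18 entry=0x2D007 [P=1 RW=1 US=1 PS=0]
  L1: frame=0x2D idx=2 entry=0x30007 [P=1 RW=1 US=1 PS=0]
  L2: frame=0x30 idx=19 entry=0x33007 [P=1 RW=1 US=1 PS=0]
  L3: frame=0x33 idx=0 entry=0x34007 [P=1 RW=1 US=1 PS=0]
  → PA=0x34735  (4 entries read)
#3 VA=0x7024200C557 (r,kernel):
  TLB hit vpn=0x7024200C → PA=0x21557
#4 VA=0x88700A16ADE (r,kernel):
  L0: frame=0x19 idx=17 entry=0x35007 [P=1 RW=1 US=1 PS=0]
  L1: frame=0x35 idx=28 entry=0x37007 [P=1 RW=1 US=1 PS=0]
  L2: frame=0x37 idx=5 entry=0x39007 [P=1 RW=1 US=1 PS=0]
  L3: frame=0x39 idx=22 entry=0x3C007 [P=1 RW=1 US=1 PS=0]
  → PA=0x3CADE  (4 entries read)
#5 VA=0x30781C0D446 (r,kernel):
  L0: frame=0x19 idx=6 entry=0x3D007 [P=1 RW=1 US=1 PS=0]
  L1: frame=0x3D idx=30 entry=0x41007 [P=1 RW=1 US=1 PS=0]
  L2: frame=0x41 idx=14 entry=0x43007 [P=1 RW=1 US=1 PS=0]
  L3: frame=0x43 idx=13 entry=0x45007 [P=1 RW=1 US=1 PS=0]
  → PA=0x45446  (4 entries read)
#6 VA=0x585C121F904 (w,kernel):
  L0: frame=0x19 idx=11 entry=0x48007 [P=1 RW=1 US=1 PS=0]
  L1: frame=0x48 idx=23 entry=0x49007 [P=1 RW=1 US=1 PS=0]
  L2: frame=0x49 idx=9 entry=0x4D007 [P=1 RW=1 US=1 PS=0]
  L3: frame=0x4D idx=31 entry=0x50007 [P=1 RW=1 US=1 PS=0]
  → PA=0x50904  (4 entries read)

Access #5 PA: 0x45446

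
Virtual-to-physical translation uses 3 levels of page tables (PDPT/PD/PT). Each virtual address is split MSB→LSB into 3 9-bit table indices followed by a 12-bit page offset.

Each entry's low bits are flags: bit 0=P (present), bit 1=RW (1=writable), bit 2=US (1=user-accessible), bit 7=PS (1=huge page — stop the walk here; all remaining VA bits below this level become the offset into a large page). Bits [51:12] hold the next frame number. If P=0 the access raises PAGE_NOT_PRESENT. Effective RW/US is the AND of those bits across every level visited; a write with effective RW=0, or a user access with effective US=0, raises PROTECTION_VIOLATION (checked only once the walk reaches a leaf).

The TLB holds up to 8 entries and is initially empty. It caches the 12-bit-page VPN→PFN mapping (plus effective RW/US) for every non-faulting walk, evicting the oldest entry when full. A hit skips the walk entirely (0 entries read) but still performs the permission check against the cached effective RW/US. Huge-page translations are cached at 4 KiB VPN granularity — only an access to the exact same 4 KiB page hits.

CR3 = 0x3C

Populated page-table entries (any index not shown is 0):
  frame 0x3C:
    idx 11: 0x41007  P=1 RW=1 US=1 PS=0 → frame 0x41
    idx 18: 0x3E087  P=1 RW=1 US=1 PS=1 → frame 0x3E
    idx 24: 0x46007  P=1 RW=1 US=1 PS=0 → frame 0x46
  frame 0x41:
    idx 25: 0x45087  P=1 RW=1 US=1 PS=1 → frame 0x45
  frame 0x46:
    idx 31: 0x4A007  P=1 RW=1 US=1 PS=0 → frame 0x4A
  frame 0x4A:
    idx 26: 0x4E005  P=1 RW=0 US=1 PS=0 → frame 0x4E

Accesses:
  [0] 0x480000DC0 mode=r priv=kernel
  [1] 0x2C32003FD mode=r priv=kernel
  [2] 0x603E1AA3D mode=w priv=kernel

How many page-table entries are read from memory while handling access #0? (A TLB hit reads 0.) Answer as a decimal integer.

Per-access translation:
#0 VA=0x480000DC0 (r,kernel):
  L0: frame=0x3C idx=18 entry=0x3E087 [P=1 RW=1 US=1 PS=1]
  → PA=0x3EDC0 (huge @L0)  (1 entries read)
#1 VA=0x2C32003FD (r,kernel):
  L0: frame=0x3C idx=11 entry=0x41007 [P=1 RW=1 US=1 PS=0]
  L1: frame=0x41 idx=25 entry=0x45087 [P=1 RW=1 US=1 PS=1]
  → PA=0x453FD (huge @L1)  (2 entries read)
#2 VA=0x603E1AA3D (w,kernel):
  L0: frame=0x3C idx=24 entry=0x46007 [P=1 RW=1 US=1 PS=0]
  L1: frame=0x46 idx=31 entry=0x4A007 [P=1 RW=1 US=1 PS=0]
  L2: frame=0x4A idx=26 entry=0x4E005 [P=1 RW=0 US=1 PS=0]
  ⇒ fault: PROTECTION_VIOLATION  — 3 lookups

Entries read for #0: 1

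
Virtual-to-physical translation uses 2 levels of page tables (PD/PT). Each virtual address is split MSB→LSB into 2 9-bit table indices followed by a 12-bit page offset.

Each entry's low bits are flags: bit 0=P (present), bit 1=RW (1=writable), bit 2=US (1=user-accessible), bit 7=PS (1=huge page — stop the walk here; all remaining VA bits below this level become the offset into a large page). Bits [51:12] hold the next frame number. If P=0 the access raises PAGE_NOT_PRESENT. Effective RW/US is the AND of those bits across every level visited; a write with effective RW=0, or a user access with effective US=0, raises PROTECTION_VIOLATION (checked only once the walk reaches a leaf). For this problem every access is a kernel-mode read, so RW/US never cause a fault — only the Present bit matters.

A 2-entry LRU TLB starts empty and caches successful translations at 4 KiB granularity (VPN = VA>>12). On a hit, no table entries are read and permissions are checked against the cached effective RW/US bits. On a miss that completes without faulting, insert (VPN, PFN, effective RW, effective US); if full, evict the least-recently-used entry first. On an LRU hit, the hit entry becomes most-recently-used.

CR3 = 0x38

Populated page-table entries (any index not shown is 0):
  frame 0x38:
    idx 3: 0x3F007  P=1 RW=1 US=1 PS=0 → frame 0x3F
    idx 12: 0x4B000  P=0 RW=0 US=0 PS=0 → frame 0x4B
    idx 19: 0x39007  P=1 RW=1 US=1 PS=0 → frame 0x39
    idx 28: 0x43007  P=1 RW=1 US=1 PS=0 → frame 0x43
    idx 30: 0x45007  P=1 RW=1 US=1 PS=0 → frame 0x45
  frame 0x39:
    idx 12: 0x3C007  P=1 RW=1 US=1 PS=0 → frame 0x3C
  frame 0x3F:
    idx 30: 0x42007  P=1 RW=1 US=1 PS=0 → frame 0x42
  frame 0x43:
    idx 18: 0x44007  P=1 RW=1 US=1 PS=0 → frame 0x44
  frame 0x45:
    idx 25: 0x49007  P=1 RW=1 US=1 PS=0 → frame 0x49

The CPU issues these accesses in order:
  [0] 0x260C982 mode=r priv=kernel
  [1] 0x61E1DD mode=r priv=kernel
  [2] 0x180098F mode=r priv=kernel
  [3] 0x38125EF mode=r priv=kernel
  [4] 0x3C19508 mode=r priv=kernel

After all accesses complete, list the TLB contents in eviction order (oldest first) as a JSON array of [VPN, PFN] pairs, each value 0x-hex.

Per-access translation:
#0 VA=0x260C982 (r,kernel):
  lvl0: tbl 0x38, slot 19 ⇒ 0x39007 (P1/RW1/US1/PS0)
  lvl1: tbl 0x39, slot 12 ⇒ 0x3C007 (P1/RW1/US1/PS0)
  ⇒ phys 0x3C982  [2 reads]
#1 VA=0x61E1DD (r,kernel):
  lvl0: tbl 0x38, slot 3 ⇒ 0x3F007 (P1/RW1/US1/PS0)
  lvl1: tbl 0x3F, slot 30 ⇒ 0x42007 (P1/RW1/US1/PS0)
  ⇒ phys 0x421DD  [2 reads]
#2 VA=0x180098F (r,kernel):
  lvl0: tbl 0x38, slot 12 ⇒ 0x4B000 (P0/RW0/US0/PS0)
  ⇒ fault: PAGE_NOT_PRESENT  — 1 lookups
#3 VA=0x38125EF (r,kernel):
  lvl0: tbl 0x38, slot 28 ⇒ 0x43007 (P1/RW1/US1/PS0)
  lvl1: tbl 0x43, slot 18 ⇒ 0x44007 (P1/RW1/US1/PS0)
  ⇒ phys 0x445EF  [2 reads]
#4 VA=0x3C19508 (r,kernel):
  lvl0: tbl 0x38, slot 30 ⇒ 0x45007 (P1/RW1/US1/PS0)
  lvl1: tbl 0x45, slot 25 ⇒ 0x49007 (P1/RW1/US1/PS0)
  ⇒ phys 0x49508  [2 reads]

TLB: [["0x3812", "0x44"], ["0x3C19", "0x49"]]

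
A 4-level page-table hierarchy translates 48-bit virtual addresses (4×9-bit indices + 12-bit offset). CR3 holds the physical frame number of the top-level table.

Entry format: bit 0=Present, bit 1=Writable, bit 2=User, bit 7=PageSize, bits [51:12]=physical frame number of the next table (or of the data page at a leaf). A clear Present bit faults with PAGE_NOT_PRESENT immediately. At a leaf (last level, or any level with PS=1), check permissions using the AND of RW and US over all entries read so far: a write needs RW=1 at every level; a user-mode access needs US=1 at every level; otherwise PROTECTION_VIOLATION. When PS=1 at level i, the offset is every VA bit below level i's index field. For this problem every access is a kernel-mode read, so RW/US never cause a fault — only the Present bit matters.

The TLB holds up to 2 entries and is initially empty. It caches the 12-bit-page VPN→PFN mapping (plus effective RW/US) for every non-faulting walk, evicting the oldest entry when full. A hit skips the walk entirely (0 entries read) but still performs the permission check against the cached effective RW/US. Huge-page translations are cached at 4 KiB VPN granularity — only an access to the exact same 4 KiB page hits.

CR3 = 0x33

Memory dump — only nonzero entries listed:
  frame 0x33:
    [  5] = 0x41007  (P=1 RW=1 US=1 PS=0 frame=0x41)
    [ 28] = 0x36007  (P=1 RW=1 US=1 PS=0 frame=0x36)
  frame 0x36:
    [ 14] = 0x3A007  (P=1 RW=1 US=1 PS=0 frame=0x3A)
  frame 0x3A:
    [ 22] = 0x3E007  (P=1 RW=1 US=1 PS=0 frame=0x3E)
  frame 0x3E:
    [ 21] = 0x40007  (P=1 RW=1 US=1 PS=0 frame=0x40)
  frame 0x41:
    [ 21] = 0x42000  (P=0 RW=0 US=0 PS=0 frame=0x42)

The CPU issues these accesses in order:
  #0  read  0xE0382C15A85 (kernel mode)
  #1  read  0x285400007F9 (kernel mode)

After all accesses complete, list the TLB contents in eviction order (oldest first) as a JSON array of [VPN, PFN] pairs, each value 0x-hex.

Walk each access:
#0 VA=0xE0382C15A85 (r,kernel):
  L0 @0x33[28] → 0x36007  P=1,RW=1,US=1,PS=0
  L1 @0x36[14] → 0x3A007  P=1,RW=1,US=1,PS=0
  L2 @0x3A[22] → 0x3E007  P=1,RW=1,US=1,PS=0
  L3 @0x3E[21] → 0x40007  P=1,RW=1,US=1,PS=0
  ⇒ phys 0x40A85  [4 reads]
#1 VA=0x285400007F9 (r,kernel):
  L0 @0x33[5] → 0x41007  P=1,RW=1,US=1,PS=0
  L1 @0x41[21] → 0x42000  P=0,RW=0,US=0,PS=0
  ⇒ fault: PAGE_NOT_PRESENT  — 2 lookups

TLB: [["0xE0382C15", "0x40"]]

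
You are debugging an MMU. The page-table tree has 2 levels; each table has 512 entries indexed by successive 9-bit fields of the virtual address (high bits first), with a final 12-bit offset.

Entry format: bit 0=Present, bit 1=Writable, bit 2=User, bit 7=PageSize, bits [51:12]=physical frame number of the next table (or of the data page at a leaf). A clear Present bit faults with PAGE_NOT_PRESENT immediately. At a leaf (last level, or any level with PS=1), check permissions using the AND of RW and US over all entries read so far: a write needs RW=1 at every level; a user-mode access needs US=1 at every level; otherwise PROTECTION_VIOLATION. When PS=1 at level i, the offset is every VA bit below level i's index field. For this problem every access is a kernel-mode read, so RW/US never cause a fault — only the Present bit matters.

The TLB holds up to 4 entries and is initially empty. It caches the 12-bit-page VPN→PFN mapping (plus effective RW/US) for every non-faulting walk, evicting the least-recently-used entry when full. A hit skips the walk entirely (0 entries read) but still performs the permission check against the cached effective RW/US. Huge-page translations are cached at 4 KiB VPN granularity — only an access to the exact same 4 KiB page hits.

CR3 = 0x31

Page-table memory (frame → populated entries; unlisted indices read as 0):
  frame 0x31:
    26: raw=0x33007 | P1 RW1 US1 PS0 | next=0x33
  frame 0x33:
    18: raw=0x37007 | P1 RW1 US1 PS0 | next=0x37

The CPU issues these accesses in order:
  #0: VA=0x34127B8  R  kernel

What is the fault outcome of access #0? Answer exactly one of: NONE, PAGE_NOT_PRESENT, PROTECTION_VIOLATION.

Per-access translation:
#0 VA=0x34127B8 (r,kernel):
  L0 @0x31[26] → 0x33007  P=1,RW=1,US=1,PS=0
  L1 @0x33[18] → 0x37007  P=1,RW=1,US=1,PS=0
  → PA=0x377B8  (2 entries read)

Access #0 fault: NONE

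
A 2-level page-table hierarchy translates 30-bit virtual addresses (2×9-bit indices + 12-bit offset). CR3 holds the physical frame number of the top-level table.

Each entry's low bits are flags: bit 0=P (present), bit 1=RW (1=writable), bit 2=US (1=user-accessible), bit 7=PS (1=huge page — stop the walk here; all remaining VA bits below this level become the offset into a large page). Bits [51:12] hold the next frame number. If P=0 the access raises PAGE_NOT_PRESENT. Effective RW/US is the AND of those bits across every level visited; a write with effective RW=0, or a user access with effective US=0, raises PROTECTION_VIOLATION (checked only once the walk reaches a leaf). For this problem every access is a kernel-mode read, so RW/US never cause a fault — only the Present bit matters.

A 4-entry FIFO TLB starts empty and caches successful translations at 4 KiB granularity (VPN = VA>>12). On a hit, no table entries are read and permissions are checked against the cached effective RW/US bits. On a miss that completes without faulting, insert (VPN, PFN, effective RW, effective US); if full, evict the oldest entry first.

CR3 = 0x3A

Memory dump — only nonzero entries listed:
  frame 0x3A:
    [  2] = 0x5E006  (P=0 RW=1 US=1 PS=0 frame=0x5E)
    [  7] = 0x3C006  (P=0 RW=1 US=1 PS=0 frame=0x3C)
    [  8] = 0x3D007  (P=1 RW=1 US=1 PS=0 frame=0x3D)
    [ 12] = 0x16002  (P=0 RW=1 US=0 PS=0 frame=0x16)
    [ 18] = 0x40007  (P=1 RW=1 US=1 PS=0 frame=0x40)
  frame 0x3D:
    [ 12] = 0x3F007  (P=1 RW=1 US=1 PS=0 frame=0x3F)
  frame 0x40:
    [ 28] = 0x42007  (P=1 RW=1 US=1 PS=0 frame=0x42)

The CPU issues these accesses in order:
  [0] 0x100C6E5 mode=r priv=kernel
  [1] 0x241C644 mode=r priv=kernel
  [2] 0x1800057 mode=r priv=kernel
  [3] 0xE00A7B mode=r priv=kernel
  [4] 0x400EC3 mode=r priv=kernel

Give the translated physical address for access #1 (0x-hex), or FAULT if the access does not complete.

Trace:
#0 VA=0x100C6E5 (r,kernel):
  [0] read 0x3A idx=8: raw=0x3D007 flags P=1 W=1 U=1 S=0
  [1] read 0x3D idx=12: raw=0x3F007 flags P=1 W=1 U=1 S=0
  ⇒ phys 0x3F6E5  [2 reads]
#1 VA=0x241C644 (r,kernel):
  [0] read 0x3A idx=18: raw=0x40007 flags P=1 W=1 U=1 S=0
  [1] read 0x40 idx=28: raw=0x42007 flags P=1 W=1 U=1 S=0
  ⇒ phys 0x42644  [2 reads]
#2 VA=0x1800057 (r,kernel):
  [0] read 0x3A idx=12: raw=0x16002 flags P=0 W=1 U=0 S=0
  ⇒ fault: PAGE_NOT_PRESENT  — 1 lookups
#3 VA=0xE00A7B (r,kernel):
  [0] read 0x3A idx=7: raw=0x3C006 flags P=0 W=1 U=1 S=0
  ⇒ fault: PAGE_NOT_PRESENT  — 1 lookups
#4 VA=0x400EC3 (r,kernel):
  [0] read 0x3A idx=2: raw=0x5E006 flags P=0 W=1 U=1 S=0
  ⇒ fault: PAGE_NOT_PRESENT  — 1 lookups

Access #1 PA: 0x42644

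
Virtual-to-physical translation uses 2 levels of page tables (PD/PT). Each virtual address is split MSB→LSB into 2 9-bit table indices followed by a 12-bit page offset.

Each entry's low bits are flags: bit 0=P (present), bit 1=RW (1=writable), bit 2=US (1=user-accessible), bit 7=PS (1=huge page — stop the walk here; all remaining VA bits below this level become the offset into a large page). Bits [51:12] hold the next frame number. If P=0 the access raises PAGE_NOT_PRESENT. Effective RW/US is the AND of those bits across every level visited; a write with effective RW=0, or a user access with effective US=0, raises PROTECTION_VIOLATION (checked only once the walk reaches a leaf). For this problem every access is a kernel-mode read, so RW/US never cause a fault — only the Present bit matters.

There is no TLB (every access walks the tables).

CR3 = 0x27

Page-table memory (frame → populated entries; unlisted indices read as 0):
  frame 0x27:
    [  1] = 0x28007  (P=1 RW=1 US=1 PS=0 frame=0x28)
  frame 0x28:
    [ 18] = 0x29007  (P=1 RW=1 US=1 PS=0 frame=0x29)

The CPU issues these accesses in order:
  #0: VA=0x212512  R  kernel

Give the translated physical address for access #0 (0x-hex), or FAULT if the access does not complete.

Walk each access:
#0 VA=0x212512 (r,kernel):
  lvl0: tbl 0x27, slot 1 ⇒ 0x28007 (P1/RW1/US1/PS0)
  lvl1: tbl 0x28, slot 18 ⇒ 0x29007 (P1/RW1/US1/PS0)
  ✓ 0x29512  — 2 lookups

Access #0 PA: 0x29512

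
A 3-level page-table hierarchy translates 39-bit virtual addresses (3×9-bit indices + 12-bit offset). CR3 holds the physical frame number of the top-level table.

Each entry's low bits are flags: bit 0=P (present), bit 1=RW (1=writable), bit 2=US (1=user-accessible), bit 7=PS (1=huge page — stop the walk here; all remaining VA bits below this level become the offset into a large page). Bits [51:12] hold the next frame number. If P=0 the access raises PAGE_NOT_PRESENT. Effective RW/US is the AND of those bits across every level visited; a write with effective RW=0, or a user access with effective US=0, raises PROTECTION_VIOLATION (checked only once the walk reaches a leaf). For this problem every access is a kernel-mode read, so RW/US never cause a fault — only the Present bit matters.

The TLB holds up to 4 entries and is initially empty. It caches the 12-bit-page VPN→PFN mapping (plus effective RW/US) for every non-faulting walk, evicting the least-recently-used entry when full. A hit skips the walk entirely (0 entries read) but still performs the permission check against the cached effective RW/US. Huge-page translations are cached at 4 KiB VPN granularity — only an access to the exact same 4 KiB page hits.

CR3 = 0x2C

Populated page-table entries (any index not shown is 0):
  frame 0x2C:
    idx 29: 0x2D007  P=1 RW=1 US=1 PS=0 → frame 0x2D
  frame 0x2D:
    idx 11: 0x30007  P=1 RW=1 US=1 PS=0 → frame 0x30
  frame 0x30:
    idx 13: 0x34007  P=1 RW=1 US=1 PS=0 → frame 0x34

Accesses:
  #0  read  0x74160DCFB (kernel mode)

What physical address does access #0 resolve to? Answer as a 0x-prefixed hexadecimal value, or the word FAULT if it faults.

Walk each access:
#0 VA=0x74160DCFB (r,kernel):
  lvl0: tbl 0x2C, slot 29 ⇒ 0x2D007 (P1/RW1/US1/PS0)
  lvl1: tbl 0x2D, slot 11 ⇒ 0x30007 (P1/RW1/US1/PS0)
  lvl2: tbl 0x30, slot 13 ⇒ 0x34007 (P1/RW1/US1/PS0)
  ⇒ phys 0x34CFB  [3 reads]

Access #0 PA: 0x34CFB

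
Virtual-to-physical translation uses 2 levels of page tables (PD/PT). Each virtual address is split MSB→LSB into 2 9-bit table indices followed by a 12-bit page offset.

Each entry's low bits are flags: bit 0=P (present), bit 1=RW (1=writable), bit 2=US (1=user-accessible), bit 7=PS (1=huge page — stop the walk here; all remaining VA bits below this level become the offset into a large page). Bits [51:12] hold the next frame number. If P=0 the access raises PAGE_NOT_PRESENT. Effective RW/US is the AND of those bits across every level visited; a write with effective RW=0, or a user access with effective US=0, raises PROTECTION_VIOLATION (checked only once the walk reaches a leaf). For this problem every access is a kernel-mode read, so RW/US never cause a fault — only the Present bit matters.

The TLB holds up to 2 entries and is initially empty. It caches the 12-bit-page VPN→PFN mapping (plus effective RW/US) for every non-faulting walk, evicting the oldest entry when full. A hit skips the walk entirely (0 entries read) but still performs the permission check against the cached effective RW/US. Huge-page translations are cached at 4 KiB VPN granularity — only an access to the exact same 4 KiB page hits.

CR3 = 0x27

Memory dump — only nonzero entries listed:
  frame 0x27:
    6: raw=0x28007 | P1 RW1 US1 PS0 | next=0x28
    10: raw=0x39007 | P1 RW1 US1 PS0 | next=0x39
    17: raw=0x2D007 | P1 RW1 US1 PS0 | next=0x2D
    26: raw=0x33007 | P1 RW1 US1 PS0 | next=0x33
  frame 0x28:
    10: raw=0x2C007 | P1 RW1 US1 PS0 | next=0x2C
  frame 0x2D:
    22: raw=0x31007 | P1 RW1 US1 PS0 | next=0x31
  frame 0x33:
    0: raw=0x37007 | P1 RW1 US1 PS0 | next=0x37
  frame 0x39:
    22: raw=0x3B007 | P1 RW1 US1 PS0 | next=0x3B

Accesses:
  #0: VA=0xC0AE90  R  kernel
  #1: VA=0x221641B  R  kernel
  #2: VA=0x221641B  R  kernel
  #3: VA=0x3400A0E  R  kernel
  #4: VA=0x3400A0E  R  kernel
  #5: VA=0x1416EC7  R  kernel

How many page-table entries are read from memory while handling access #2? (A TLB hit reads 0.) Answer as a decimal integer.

Walk each access:
#0 VA=0xC0AE90 (r,kernel):
  L0 @0x27[6] → 0x28007  P=1,RW=1,US=1,PS=0
  L1 @0x28[10] → 0x2C007  P=1,RW=1,US=1,PS=0
  ✓ 0x2CE90  — 2 lookups
#1 VA=0x221641B (r,kernel):
  L0 @0x27[17] → 0x2D007  P=1,RW=1,US=1,PS=0
  L1 @0x2D[22] → 0x31007  P=1,RW=1,US=1,PS=0
  ✓ 0x3141B  — 2 lookups
#2 VA=0x221641B (r,kernel):
  TLB hit vpn=0x2216 → PA=0x3141B
#3 VA=0x3400A0E (r,kernel):
  L0 @0x27[26] → 0x33007  P=1,RW=1,US=1,PS=0
  L1 @0x33[0] → 0x37007  P=1,RW=1,US=1,PS=0
  ✓ 0x37A0E  — 2 lookups
#4 VA=0x3400A0E (r,kernel):
  TLB hit vpn=0x3400 → PA=0x37A0E
#5 VA=0x1416EC7 (r,kernel):
  L0 @0x27[10] → 0x39007  P=1,RW=1,US=1,PS=0
  L1 @0x39[22] → 0x3B007  P=1,RW=1,US=1,PS=0
  ✓ 0x3BEC7  — 2 lookups

Entries read for #2: 0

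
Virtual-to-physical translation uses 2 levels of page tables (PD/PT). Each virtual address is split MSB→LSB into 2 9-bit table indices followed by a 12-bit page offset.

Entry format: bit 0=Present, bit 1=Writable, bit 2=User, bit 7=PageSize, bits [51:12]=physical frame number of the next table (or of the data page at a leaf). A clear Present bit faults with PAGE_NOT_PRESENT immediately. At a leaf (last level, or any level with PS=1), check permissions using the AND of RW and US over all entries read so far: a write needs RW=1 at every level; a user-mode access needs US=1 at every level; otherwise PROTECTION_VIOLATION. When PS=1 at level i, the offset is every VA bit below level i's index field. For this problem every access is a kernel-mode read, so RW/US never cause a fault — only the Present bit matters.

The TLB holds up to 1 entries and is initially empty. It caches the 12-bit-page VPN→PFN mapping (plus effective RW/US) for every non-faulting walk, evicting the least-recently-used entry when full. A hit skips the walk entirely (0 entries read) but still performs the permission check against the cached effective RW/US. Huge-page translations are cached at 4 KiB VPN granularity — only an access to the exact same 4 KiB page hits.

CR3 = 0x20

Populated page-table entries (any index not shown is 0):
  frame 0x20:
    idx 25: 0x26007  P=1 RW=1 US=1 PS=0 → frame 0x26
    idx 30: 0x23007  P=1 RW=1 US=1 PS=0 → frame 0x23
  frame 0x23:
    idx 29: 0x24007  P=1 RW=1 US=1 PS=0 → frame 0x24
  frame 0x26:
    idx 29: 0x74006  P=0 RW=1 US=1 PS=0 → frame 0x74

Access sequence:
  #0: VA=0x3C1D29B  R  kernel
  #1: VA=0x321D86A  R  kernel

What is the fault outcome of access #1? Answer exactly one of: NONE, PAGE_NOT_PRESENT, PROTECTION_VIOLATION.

Walk each access:
#0 VA=0x3C1D29B (r,kernel):
  [0] read 0x20 idx=30: raw=0x23007 flags P=1 W=1 U=1 S=0
  [1] read 0x23 idx=29: raw=0x24007 flags P=1 W=1 U=1 S=0
  ⇒ phys 0x2429B  [2 reads]
#1 VA=0x321D86A (r,kernel):
  [0] read 0x20 idx=25: raw=0x26007 flags P=1 W=1 U=1 S=0
  [1] read 0x26 idx=29: raw=0x74006 flags P=0 W=1 U=1 S=0
  ✗ PAGE_NOT_PRESENT  [2 reads]

Access #1 fault: PAGE_NOT_PRESENT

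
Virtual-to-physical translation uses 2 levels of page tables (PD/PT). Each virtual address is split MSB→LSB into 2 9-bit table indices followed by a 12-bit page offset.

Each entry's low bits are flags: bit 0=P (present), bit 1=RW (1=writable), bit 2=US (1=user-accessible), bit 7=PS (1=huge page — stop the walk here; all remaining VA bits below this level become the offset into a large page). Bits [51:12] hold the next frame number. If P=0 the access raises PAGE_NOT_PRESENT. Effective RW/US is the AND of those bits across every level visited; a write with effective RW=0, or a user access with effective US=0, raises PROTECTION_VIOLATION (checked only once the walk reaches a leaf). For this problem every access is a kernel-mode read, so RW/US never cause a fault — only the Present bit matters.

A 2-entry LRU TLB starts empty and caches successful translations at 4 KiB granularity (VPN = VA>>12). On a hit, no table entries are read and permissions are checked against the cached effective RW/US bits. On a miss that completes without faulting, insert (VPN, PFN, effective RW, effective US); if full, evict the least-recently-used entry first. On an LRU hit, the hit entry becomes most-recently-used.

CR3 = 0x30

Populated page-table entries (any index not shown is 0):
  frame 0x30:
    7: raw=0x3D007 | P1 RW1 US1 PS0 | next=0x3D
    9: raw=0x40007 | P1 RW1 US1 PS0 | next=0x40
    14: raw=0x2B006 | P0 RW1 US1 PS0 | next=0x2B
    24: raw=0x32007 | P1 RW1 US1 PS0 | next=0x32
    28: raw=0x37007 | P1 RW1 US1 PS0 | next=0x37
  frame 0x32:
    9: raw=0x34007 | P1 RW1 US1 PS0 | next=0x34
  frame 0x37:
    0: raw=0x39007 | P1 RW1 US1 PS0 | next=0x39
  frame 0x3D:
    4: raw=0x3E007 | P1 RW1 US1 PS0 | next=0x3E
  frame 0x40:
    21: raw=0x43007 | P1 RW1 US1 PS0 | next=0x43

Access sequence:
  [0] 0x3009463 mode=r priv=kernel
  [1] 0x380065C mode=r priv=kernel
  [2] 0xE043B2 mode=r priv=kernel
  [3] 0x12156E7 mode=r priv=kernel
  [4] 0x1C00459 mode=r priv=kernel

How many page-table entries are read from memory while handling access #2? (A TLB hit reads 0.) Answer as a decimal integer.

Walk each access:
#0 VA=0x3009463 (r,kernel):
  [0] read 0x30 idx=24: raw=0x32007 flags P=1 W=1 U=1 S=0
  [1] read 0x32 idx=9: raw=0x34007 flags P=1 W=1 U=1 S=0
  → PA=0x34463  (2 entries read)
#1 VA=0x380065C (r,kernel):
  [0] read 0x30 idx=28: raw=0x37007 flags P=1 W=1 U=1 S=0
  [1] read 0x37 idx=0: raw=0x39007 flags P=1 W=1 U=1 S=0
  → PA=0x3965C  (2 entries read)
#2 VA=0xE043B2 (r,kernel):
  [0] read 0x30 idx=7: raw=0x3D007 flags P=1 W=1 U=1 S=0
  [1] read 0x3D idx=4: raw=0x3E007 flags P=1 W=1 U=1 S=0
  → PA=0x3E3B2  (2 entries read)
#3 VA=0x12156E7 (r,kernel):
  [0] read 0x30 idx=9: raw=0x40007 flags P=1 W=1 U=1 S=0
  [1] read 0x40 idx=21: raw=0x43007 flags P=1 W=1 U=1 S=0
  → PA=0x436E7  (2 entries read)
#4 VA=0x1C00459 (r,kernel):
  [0] read 0x30 idx=14: raw=0x2B006 flags P=0 W=1 U=1 S=0
  → PAGE_NOT_PRESENT  (1 entries read)

Entries read for #2: 2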